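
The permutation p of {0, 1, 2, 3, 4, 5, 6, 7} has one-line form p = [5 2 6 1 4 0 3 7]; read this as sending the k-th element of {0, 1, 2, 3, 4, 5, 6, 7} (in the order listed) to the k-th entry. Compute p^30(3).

2

Tracing 3 → 1 → … returns to 3 after 4 steps, so 3 lies in a 4-cycle (1 2 6 3).
Powers repeat with period 4 on this cycle, and 30 mod 4 = 2, so p^30(3) = p^2(3).
Advancing 2 steps from 3: 3 → 1 → 2.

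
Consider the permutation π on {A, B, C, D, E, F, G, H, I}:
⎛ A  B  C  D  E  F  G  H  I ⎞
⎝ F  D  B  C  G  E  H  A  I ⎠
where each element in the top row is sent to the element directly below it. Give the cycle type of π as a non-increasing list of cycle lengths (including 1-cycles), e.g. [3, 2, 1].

[5, 3, 1]

The disjoint cycles are (A, F, E, G, H)(B, D, C)(I), with lengths 5, 3, 1 in non-increasing order.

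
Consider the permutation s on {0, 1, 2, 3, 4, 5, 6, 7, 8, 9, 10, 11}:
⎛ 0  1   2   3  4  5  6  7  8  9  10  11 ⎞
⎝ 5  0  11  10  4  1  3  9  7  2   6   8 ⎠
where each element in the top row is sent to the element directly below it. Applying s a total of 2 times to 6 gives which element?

Tracing 6 → 3 → … returns to 6 after 3 steps, so 6 lies in a 3-cycle (3 10 6).
Stepping 2 places around the cycle: 6 → 3 → 10.

10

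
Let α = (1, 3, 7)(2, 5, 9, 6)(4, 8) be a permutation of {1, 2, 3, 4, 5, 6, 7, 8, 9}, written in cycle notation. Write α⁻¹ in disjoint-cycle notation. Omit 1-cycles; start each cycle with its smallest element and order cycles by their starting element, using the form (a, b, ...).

(1, 7, 3)(2, 6, 9, 5)(4, 8)

Inverting a permutation written in cycle notation just reverses the order within every cycle.
After reversing and putting each cycle's least element first, α⁻¹ = (1, 7, 3)(2, 6, 9, 5)(4, 8).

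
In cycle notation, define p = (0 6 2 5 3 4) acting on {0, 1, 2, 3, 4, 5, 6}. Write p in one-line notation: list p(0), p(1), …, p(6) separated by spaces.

Each element maps to the next entry in its cycle (wrapping to the front): 0↦6, 1↦1, 2↦5, 3↦4, 4↦0, 5↦3, 6↦2.
So the one-line form is 6 1 5 4 0 3 2.

6 1 5 4 0 3 2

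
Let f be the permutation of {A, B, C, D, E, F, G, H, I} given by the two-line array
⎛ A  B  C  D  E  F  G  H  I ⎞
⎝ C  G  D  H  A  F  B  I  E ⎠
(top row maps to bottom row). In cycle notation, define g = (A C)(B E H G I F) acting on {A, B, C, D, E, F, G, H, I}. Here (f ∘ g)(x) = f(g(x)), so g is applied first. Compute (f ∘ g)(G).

g(G) = I, then f(I) = E; composing gives (f ∘ g)(G) = E.

E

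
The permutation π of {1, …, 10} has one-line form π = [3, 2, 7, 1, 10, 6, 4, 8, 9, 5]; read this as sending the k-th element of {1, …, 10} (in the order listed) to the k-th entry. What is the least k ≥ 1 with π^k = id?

The disjoint-cycle form of π has cycle lengths 4, 2, 1, 1, 1, 1.
Since disjoint cycles commute, ord(π) = lcm(4, 2) = 4.

4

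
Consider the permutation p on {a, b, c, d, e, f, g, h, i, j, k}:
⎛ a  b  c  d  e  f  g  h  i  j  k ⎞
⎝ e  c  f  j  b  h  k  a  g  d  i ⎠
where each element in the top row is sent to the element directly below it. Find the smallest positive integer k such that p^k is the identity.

6

Decomposing into disjoint cycles gives cycle lengths 6, 3, 2.
The order is lcm(6, 3, 2) = 6.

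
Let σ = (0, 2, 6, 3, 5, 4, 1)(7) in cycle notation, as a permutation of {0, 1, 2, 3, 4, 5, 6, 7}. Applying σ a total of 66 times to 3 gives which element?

1

3 lies in the 7-cycle (0, 2, 6, 3, 5, 4, 1).
On a 7-cycle, σ^7 is the identity, so σ^66 = σ^3 there (66 ≡ 3 mod 7).
Advancing 3 steps from 3: 3 → 5 → 4 → 1.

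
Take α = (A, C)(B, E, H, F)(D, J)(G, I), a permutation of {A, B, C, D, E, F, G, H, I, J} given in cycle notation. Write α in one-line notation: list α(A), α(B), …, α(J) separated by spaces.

C E A J H B I F G D

Reading each image from the cycles: A↦C, B↦E, C↦A, D↦J, E↦H, F↦B, G↦I, H↦F, I↦G, J↦D.
Listing these in domain order gives C E A J H B I F G D.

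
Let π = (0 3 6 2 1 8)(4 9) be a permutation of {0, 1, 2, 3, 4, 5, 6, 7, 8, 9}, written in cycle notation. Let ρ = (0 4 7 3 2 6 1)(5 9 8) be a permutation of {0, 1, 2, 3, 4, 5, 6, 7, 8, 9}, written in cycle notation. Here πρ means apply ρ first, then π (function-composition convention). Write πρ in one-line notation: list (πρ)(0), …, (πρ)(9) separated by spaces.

(πρ)(x) = π(ρ(x)). Computing each image: π(ρ(0)) = π(4) = 9, π(ρ(1)) = π(0) = 3, π(ρ(2)) = π(6) = 2, π(ρ(3)) = π(2) = 1, π(ρ(4)) = π(7) = 7, π(ρ(5)) = π(9) = 4, π(ρ(6)) = π(1) = 8, π(ρ(7)) = π(3) = 6, π(ρ(8)) = π(5) = 5, π(ρ(9)) = π(8) = 0.
Hence πρ = [9 3 2 1 7 4 8 6 5 0].

9 3 2 1 7 4 8 6 5 0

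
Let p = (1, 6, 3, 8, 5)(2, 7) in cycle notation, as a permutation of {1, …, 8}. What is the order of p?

The disjoint cycles have lengths 5, 2, 1.
The order of p is the least common multiple of its cycle lengths: lcm(5, 2) = 10.

10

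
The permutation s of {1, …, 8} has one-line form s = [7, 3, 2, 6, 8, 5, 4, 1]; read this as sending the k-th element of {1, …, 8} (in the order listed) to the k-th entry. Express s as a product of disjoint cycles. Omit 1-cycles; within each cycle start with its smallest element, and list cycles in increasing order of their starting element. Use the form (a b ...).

Start at 1 and follow images: 1 → 7 → 4 → 6 → 5 → 8 → 1, giving the cycle (1 7 4 6 5 8).
Continuing from each remaining unvisited element yields (1 7 4 6 5 8)(2 3).

(1 7 4 6 5 8)(2 3)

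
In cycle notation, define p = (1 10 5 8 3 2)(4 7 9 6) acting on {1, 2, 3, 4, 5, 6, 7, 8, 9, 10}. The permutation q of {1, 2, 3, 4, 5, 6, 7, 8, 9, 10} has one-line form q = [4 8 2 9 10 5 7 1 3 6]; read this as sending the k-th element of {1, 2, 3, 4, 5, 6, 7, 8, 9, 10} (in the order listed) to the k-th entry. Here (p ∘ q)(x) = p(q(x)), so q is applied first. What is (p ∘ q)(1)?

First apply q: q(1) = 4, then p(4) = 7. Thus (p ∘ q)(1) = 7.

7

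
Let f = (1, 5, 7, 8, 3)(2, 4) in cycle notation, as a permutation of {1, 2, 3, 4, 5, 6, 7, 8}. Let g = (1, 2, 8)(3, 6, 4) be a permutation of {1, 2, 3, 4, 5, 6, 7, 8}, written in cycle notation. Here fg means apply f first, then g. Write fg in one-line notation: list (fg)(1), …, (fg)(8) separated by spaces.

(fg)(x) = g(f(x)). Computing each image: g(f(1)) = g(5) = 5, g(f(2)) = g(4) = 3, g(f(3)) = g(1) = 2, g(f(4)) = g(2) = 8, g(f(5)) = g(7) = 7, g(f(6)) = g(6) = 4, g(f(7)) = g(8) = 1, g(f(8)) = g(3) = 6.
Hence fg = [5 3 2 8 7 4 1 6].

5 3 2 8 7 4 1 6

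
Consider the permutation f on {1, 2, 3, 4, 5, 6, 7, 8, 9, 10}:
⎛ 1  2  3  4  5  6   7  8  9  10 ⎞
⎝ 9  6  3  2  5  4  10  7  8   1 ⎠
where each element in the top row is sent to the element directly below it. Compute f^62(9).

7

Tracing 9 → 8 → … returns to 9 after 5 steps, so 9 lies in a 5-cycle (1 9 8 7 10).
Since the cycle has length 5, f^62 acts on it the same as f^2 (62 mod 5 = 2).
Stepping 2 places around the cycle: 9 → 8 → 7.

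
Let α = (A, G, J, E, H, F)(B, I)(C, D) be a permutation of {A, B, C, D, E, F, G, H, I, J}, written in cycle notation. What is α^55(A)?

G

A lies in the 6-cycle (A, G, J, E, H, F).
Powers repeat with period 6 on this cycle, and 55 mod 6 = 1, so α^55(A) = α^1(A).
Stepping 1 place around the cycle: A → G.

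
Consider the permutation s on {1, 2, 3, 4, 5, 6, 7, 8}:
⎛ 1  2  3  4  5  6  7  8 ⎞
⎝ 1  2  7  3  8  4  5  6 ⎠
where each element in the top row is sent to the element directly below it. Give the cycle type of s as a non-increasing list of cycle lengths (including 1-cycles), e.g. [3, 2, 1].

The disjoint cycles are (1)(2)(3 7 5 8 6 4), with lengths 6, 1, 1 in non-increasing order.

[6, 1, 1]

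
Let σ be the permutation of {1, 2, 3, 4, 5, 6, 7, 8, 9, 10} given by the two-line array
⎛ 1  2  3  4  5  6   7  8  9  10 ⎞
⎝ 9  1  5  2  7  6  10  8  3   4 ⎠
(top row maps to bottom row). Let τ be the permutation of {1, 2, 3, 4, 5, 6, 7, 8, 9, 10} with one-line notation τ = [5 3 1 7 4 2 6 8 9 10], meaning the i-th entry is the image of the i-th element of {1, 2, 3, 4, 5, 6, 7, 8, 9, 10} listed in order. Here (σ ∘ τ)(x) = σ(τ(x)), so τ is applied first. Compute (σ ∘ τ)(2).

(σ ∘ τ)(2) = σ(τ(2)). τ(2) = 3, then σ(3) = 5. So (σ ∘ τ)(2) = 5.

5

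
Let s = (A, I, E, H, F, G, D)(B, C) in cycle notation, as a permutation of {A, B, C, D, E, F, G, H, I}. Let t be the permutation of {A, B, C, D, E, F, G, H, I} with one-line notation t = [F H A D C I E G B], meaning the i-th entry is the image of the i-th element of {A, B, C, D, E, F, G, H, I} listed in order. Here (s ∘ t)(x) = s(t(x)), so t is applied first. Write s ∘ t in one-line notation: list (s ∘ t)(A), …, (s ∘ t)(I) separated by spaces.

G F I A B E H D C

(s ∘ t)(x) = s(t(x)). Computing each image: s(t(A)) = s(F) = G, s(t(B)) = s(H) = F, s(t(C)) = s(A) = I, s(t(D)) = s(D) = A, s(t(E)) = s(C) = B, s(t(F)) = s(I) = E, s(t(G)) = s(E) = H, s(t(H)) = s(G) = D, s(t(I)) = s(B) = C.
Hence s ∘ t = [G F I A B E H D C].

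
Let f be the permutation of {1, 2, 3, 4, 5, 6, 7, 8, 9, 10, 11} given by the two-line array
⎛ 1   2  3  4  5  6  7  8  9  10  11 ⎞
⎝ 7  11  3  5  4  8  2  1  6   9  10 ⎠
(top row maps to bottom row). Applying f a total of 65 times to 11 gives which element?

Tracing 11 → 10 → … returns to 11 after 8 steps, so 11 lies in an 8-cycle (1 7 2 11 10 9 6 8).
On an 8-cycle, f^8 is the identity, so f^65 = f^1 there (65 ≡ 1 mod 8).
Advancing 1 step from 11: 11 → 10.

10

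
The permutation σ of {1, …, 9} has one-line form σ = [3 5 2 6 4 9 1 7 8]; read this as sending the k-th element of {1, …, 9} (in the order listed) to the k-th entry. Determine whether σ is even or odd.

even

In disjoint-cycle form the cycle lengths are 9.
A cycle is odd iff its length is even; σ has 0 even-length cycles, so sgn(σ) = (−1)^0 and σ is even.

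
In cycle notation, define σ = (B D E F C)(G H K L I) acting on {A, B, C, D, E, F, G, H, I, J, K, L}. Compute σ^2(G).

K

G lies in the 5-cycle (G H K L I).
Stepping 2 places around the cycle: G → H → K.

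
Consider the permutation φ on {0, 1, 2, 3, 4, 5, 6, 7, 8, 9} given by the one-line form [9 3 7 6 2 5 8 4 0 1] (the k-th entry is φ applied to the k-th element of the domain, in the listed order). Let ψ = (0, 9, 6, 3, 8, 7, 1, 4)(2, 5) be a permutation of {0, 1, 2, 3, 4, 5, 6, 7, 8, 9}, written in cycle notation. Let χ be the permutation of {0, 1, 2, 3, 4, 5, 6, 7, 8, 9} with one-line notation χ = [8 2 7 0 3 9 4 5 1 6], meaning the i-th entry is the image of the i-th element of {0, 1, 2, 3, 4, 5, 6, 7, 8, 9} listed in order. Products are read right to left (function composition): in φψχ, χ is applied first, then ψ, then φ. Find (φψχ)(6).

Apply the permutations in order: χ(6) = 4, then ψ(4) = 0, then φ(0) = 9. So (φψχ)(6) = 9.

9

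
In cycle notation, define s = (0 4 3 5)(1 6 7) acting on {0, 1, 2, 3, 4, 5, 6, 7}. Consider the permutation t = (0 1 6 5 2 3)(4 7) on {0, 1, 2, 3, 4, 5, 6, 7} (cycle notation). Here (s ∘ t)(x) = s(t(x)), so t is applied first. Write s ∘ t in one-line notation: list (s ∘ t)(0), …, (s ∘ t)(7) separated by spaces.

(s ∘ t)(x) = s(t(x)). Computing each image: s(t(0)) = s(1) = 6, s(t(1)) = s(6) = 7, s(t(2)) = s(3) = 5, s(t(3)) = s(0) = 4, s(t(4)) = s(7) = 1, s(t(5)) = s(2) = 2, s(t(6)) = s(5) = 0, s(t(7)) = s(4) = 3.
Hence s ∘ t = [6 7 5 4 1 2 0 3].

6 7 5 4 1 2 0 3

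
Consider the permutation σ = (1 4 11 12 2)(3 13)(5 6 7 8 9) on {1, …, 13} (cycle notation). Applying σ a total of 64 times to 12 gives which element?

11

12 lies in the 5-cycle (1 4 11 12 2).
On a 5-cycle, σ^5 is the identity, so σ^64 = σ^4 there (64 ≡ 4 mod 5).
Advancing 4 steps from 12: 12 → 2 → 1 → 4 → 11.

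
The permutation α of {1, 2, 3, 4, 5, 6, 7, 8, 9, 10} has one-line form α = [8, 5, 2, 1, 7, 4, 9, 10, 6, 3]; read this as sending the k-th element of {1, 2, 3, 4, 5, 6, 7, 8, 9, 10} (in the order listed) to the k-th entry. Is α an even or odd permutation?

In disjoint-cycle form the cycle lengths are 10.
A cycle of length ℓ contributes ℓ−1 transpositions, so α is a product of 9 transpositions — odd.

odd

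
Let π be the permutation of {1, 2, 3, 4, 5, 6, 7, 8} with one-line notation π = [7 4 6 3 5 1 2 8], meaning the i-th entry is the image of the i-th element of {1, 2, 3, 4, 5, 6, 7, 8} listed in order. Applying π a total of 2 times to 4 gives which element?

Tracing 4 → 3 → … returns to 4 after 6 steps, so 4 lies in a 6-cycle (1 7 2 4 3 6).
Stepping 2 places around the cycle: 4 → 3 → 6.

6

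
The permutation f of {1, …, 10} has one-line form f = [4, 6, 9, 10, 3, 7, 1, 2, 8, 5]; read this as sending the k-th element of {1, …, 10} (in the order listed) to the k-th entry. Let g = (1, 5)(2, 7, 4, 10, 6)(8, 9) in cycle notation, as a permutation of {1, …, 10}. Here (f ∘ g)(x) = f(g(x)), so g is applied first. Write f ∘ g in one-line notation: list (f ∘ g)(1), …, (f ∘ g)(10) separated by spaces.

3 1 9 5 4 6 10 8 2 7

(f ∘ g)(x) = f(g(x)). Computing each image: f(g(1)) = f(5) = 3, f(g(2)) = f(7) = 1, f(g(3)) = f(3) = 9, f(g(4)) = f(10) = 5, f(g(5)) = f(1) = 4, f(g(6)) = f(2) = 6, f(g(7)) = f(4) = 10, f(g(8)) = f(9) = 8, f(g(9)) = f(8) = 2, f(g(10)) = f(6) = 7.
Hence f ∘ g = [3 1 9 5 4 6 10 8 2 7].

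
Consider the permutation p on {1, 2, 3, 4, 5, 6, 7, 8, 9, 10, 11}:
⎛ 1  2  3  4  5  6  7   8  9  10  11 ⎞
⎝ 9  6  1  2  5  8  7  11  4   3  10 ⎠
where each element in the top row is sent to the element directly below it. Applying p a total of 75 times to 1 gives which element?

Tracing 1 → 9 → … returns to 1 after 9 steps, so 1 lies in a 9-cycle (1 9 4 2 6 8 11 10 3).
Since the cycle has length 9, p^75 acts on it the same as p^3 (75 mod 9 = 3).
Advancing 3 steps from 1: 1 → 9 → 4 → 2.

2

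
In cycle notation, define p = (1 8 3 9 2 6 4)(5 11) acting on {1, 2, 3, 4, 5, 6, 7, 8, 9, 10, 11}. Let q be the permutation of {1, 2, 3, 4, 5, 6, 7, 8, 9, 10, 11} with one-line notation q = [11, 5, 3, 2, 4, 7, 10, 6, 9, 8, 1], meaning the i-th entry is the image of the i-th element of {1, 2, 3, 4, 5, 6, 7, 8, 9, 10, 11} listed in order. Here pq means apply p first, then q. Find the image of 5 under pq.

(pq)(5) = q(p(5)). p(5) = 11, then q(11) = 1. So (pq)(5) = 1.

1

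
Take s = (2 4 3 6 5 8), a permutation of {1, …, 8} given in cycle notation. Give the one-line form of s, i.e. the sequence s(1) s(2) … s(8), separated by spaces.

1 4 6 3 8 5 7 2

Reading each image from the cycles: 1→1, 2→4, 3→6, 4→3, 5→8, 6→5, 7→7, 8→2.
So the one-line form is 1 4 6 3 8 5 7 2.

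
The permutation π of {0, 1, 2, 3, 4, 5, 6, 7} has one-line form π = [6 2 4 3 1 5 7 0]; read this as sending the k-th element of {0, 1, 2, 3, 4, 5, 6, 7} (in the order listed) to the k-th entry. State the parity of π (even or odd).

even

In disjoint-cycle form the cycle lengths are 3, 3, 1, 1.
A cycle of length ℓ contributes ℓ−1 transpositions, so π is a product of 2 + 2 = 4 transpositions — even.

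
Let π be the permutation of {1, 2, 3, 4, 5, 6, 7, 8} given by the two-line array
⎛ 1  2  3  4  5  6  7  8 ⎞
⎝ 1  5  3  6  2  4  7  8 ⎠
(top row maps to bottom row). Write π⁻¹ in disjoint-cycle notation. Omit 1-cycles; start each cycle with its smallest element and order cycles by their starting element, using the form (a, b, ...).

(2, 5)(4, 6)

First write π in disjoint cycles: (2, 5)(4, 6).
The inverse reverses every cycle; in canonical form, π⁻¹ = (2, 5)(4, 6).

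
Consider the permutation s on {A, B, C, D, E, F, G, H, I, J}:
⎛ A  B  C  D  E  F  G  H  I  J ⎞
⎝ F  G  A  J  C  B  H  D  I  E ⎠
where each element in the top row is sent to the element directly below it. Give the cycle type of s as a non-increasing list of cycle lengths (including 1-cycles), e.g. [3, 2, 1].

The disjoint cycles are (A F B G H D J E C)(I), with lengths 9, 1 in non-increasing order.

[9, 1]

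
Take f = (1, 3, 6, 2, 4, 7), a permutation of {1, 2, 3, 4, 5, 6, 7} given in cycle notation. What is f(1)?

3

1 appears in (1, 3, 6, 2, 4, 7); the next entry (wrapping around) is 3.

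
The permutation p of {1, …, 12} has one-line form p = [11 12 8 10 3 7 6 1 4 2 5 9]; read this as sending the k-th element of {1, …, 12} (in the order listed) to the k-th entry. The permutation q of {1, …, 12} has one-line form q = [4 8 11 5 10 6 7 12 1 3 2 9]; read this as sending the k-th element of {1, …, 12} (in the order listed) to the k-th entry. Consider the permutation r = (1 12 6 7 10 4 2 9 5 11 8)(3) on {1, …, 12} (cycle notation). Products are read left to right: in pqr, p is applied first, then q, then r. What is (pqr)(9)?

(pqr)(9) = r(q(p(9))). p(9) = 4, then q(4) = 5, then r(5) = 11, so the result is 11.

11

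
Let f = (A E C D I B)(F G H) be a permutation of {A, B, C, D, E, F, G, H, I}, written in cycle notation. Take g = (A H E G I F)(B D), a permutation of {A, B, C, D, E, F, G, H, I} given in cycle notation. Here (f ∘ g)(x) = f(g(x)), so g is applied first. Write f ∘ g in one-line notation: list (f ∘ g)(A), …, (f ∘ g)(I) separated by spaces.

F I D A H E B C G

(f ∘ g)(x) = f(g(x)). Computing each image: f(g(A)) = f(H) = F, f(g(B)) = f(D) = I, f(g(C)) = f(C) = D, f(g(D)) = f(B) = A, f(g(E)) = f(G) = H, f(g(F)) = f(A) = E, f(g(G)) = f(I) = B, f(g(H)) = f(E) = C, f(g(I)) = f(F) = G.
Hence f ∘ g = [F I D A H E B C G].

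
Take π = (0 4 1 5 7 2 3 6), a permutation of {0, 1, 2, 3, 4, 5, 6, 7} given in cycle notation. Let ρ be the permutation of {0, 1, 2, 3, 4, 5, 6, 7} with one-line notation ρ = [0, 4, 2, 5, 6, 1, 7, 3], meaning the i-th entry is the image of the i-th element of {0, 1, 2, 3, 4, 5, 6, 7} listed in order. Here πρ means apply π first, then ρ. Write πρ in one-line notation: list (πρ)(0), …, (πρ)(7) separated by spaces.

6 1 5 7 4 3 0 2

Chase each element through π then ρ: 0 → 4 → 6; 1 → 5 → 1; 2 → 3 → 5; 3 → 6 → 7; 4 → 1 → 4; 5 → 7 → 3; 6 → 0 → 0; 7 → 2 → 2.
Collecting the images, πρ = [6 1 5 7 4 3 0 2].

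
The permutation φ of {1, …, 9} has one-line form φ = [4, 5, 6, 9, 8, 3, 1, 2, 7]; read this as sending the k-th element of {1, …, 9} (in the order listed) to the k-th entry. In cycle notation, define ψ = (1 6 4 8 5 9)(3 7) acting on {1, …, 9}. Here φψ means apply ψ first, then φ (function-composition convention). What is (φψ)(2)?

5

(φψ)(2) = φ(ψ(2)). ψ(2) = 2, then φ(2) = 5. So (φψ)(2) = 5.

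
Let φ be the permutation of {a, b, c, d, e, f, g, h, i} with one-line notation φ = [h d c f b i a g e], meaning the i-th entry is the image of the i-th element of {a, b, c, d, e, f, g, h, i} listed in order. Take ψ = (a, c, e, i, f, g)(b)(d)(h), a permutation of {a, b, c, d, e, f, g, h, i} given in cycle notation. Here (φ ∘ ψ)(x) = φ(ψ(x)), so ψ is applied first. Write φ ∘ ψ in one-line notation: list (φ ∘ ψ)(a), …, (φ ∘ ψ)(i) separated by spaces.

(φ ∘ ψ)(x) = φ(ψ(x)). Computing each image: φ(ψ(a)) = φ(c) = c, φ(ψ(b)) = φ(b) = d, φ(ψ(c)) = φ(e) = b, φ(ψ(d)) = φ(d) = f, φ(ψ(e)) = φ(i) = e, φ(ψ(f)) = φ(g) = a, φ(ψ(g)) = φ(a) = h, φ(ψ(h)) = φ(h) = g, φ(ψ(i)) = φ(f) = i.
Hence φ ∘ ψ = [c d b f e a h g i].

c d b f e a h g i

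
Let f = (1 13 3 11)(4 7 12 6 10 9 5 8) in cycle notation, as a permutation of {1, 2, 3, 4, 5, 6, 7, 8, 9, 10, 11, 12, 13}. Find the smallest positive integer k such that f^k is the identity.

8

The disjoint cycles have lengths 8, 4, 1.
Since disjoint cycles commute, ord(f) = lcm(8, 4) = 8.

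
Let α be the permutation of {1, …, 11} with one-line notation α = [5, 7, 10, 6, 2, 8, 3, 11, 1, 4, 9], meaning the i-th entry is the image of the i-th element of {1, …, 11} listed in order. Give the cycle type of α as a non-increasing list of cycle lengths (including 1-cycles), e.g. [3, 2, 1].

[11]

The disjoint cycles are (1, 5, 2, 7, 3, 10, 4, 6, 8, 11, 9), with lengths 11 in non-increasing order.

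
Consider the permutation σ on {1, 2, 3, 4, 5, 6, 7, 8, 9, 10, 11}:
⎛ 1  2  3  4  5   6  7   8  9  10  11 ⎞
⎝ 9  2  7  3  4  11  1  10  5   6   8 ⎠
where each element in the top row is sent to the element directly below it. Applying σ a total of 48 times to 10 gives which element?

10

Tracing 10 → 6 → … returns to 10 after 4 steps, so 10 lies in a 4-cycle (6, 11, 8, 10).
Powers repeat with period 4 on this cycle, and 48 mod 4 = 0, so σ^48(10) = σ^0(10).
So σ^48(10) = 10.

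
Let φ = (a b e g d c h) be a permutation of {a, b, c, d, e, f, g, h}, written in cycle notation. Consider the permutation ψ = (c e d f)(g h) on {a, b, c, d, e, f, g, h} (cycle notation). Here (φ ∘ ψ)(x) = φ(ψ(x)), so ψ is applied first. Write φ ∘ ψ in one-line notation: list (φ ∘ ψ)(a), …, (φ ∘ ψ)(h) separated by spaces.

b e g f c h a d

Chase each element through ψ then φ: a → a → b; b → b → e; c → e → g; d → f → f; e → d → c; f → c → h; g → h → a; h → g → d.
So φ ∘ ψ in one-line form is b e g f c h a d.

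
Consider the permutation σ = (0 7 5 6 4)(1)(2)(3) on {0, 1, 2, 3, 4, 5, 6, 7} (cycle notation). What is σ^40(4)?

4

4 lies in the 5-cycle (0 7 5 6 4).
Since the cycle has length 5, σ^40 acts on it the same as σ^0 (40 mod 5 = 0).
So σ^40(4) = 4.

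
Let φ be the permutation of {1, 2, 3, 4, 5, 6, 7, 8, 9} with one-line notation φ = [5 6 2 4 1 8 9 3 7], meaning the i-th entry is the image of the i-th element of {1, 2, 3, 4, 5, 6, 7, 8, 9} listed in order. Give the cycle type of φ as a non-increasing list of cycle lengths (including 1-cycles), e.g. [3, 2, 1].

The disjoint cycles are (1 5)(2 6 8 3)(4)(7 9), with lengths 4, 2, 2, 1 in non-increasing order.

[4, 2, 2, 1]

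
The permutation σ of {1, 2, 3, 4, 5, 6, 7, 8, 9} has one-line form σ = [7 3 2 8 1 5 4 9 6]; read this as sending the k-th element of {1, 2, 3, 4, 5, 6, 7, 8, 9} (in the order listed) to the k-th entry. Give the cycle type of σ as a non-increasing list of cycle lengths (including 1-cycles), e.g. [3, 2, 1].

[7, 2]

The disjoint cycles are (1, 7, 4, 8, 9, 6, 5)(2, 3), with lengths 7, 2 in non-increasing order.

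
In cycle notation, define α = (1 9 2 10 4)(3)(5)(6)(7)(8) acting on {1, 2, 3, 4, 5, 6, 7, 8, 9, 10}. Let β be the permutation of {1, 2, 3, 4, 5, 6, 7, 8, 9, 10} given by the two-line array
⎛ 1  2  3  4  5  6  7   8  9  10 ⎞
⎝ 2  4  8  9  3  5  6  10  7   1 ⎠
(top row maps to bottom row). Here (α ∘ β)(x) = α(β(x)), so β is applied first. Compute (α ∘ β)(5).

β(5) = 3, then α(3) = 3; composing gives (α ∘ β)(5) = 3.

3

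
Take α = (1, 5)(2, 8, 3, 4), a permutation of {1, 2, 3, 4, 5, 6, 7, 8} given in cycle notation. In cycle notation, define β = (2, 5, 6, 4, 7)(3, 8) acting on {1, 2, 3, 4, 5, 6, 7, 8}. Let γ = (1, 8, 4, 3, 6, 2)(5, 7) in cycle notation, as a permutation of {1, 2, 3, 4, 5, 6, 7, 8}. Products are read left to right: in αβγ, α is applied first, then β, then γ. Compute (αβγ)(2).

6

Chase 2: α(2) = 8; β(8) = 3; γ(3) = 6. Hence (αβγ)(2) = 6.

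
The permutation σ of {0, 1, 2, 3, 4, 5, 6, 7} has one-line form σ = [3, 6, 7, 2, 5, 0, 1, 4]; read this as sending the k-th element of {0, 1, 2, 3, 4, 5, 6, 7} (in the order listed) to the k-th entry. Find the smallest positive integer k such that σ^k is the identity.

6

Writing σ as disjoint cycles, the cycle lengths are 6, 2.
The order is lcm(6, 2) = 6.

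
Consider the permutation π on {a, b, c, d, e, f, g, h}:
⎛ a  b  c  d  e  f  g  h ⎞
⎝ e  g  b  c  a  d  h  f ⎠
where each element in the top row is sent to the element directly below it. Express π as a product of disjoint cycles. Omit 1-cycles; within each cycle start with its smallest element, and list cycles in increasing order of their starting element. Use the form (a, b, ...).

(a, e)(b, g, h, f, d, c)

Iterating π from a gives a → e → a; that is the 2-cycle (a, e).
Continuing from each remaining unvisited element yields (a, e)(b, g, h, f, d, c).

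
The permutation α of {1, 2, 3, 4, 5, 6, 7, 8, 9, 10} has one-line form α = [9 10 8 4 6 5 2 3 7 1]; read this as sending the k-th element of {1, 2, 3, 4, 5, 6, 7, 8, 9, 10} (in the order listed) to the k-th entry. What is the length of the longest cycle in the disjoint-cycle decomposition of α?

5

Decomposing into disjoint cycles gives (1, 9, 7, 2, 10)(3, 8)(5, 6); the longest has length 5.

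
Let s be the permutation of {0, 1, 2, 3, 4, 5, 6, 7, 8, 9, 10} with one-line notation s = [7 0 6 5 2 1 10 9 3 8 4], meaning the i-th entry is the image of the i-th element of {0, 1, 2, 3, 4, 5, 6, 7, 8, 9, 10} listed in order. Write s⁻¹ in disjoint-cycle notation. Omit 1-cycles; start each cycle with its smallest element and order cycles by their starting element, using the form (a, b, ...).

(0, 1, 5, 3, 8, 9, 7)(2, 4, 10, 6)

First write s in disjoint cycles: (0, 7, 9, 8, 3, 5, 1)(2, 6, 10, 4).
The inverse reverses every cycle; in canonical form, s⁻¹ = (0, 1, 5, 3, 8, 9, 7)(2, 4, 10, 6).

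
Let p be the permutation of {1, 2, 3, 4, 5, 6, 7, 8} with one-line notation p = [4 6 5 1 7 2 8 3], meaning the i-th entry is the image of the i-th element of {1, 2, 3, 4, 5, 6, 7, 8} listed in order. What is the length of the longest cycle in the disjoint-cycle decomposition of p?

Decomposing into disjoint cycles gives (1 4)(2 6)(3 5 7 8); the longest has length 4.

4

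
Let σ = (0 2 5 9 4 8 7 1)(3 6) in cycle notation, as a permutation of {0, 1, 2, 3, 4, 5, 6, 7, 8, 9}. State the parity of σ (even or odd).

The cycle lengths are 8, 2.
A cycle of length ℓ contributes ℓ−1 transpositions, so σ is a product of 7 + 1 = 8 transpositions — even.

even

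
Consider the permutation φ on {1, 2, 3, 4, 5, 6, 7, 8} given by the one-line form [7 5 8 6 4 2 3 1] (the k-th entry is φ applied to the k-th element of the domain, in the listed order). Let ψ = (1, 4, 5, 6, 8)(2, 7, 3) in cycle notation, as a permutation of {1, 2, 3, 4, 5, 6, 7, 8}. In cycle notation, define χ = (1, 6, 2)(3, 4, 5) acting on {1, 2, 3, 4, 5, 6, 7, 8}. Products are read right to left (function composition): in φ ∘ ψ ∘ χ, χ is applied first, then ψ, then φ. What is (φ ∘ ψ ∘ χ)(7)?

(φ ∘ ψ ∘ χ)(7) = φ(ψ(χ(7))). χ(7) = 7, then ψ(7) = 3, then φ(3) = 8, so the result is 8.

8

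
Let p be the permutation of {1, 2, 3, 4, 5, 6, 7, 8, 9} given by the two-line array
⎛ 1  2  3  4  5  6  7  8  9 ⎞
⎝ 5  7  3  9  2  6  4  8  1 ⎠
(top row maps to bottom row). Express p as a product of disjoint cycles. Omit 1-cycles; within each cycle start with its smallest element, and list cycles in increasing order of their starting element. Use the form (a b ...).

(1 5 2 7 4 9)

Start at 1 and follow images: 1 → 5 → 2 → 7 → 4 → 9 → 1, giving the cycle (1 5 2 7 4 9).
Continuing from each remaining unvisited element yields (1 5 2 7 4 9).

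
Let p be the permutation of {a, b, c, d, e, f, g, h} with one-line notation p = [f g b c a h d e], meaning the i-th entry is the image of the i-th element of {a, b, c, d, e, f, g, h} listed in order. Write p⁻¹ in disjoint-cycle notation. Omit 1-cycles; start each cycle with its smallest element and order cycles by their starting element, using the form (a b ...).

First write p in disjoint cycles: (a f h e)(b g d c).
The inverse reverses every cycle; in canonical form, p⁻¹ = (a e h f)(b c d g).

(a e h f)(b c d g)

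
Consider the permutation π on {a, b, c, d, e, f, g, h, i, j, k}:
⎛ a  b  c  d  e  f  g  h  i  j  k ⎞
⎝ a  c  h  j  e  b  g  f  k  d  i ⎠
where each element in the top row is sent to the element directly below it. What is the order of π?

The disjoint-cycle form of π has cycle lengths 4, 2, 2, 1, 1, 1.
Since disjoint cycles commute, ord(π) = lcm(4, 2, 2) = 4.

4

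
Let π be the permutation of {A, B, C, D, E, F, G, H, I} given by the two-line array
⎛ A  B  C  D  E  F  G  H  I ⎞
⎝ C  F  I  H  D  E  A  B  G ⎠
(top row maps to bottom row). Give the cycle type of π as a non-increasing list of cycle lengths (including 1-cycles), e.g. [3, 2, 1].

[5, 4]

The disjoint cycles are (A C I G)(B F E D H), with lengths 5, 4 in non-increasing order.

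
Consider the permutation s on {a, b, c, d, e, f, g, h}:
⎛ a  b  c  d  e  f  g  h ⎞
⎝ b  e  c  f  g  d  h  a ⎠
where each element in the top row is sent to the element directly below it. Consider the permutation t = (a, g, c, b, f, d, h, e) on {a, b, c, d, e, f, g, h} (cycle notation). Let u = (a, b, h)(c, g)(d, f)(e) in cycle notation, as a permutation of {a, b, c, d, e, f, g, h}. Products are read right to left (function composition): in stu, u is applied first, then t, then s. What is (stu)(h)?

Apply the permutations in order: u(h) = a, then t(a) = g, then s(g) = h. So (stu)(h) = h.

h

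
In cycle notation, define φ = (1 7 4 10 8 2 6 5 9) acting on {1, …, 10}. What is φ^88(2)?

2 lies in the 9-cycle (1 7 4 10 8 2 6 5 9).
Powers repeat with period 9 on this cycle, and 88 mod 9 = 7, so φ^88(2) = φ^7(2).
Stepping 7 places around the cycle: 2 → 6 → 5 → 9 → 1 → 7 → 4 → 10.

10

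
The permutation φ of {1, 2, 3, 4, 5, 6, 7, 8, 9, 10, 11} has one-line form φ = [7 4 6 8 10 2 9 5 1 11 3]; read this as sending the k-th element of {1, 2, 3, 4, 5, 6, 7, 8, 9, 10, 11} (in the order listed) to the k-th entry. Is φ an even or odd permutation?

odd

In disjoint-cycle form the cycle lengths are 8, 3.
A cycle is odd iff its length is even; φ has 1 even-length cycle, so sgn(φ) = (−1)^1 and φ is odd.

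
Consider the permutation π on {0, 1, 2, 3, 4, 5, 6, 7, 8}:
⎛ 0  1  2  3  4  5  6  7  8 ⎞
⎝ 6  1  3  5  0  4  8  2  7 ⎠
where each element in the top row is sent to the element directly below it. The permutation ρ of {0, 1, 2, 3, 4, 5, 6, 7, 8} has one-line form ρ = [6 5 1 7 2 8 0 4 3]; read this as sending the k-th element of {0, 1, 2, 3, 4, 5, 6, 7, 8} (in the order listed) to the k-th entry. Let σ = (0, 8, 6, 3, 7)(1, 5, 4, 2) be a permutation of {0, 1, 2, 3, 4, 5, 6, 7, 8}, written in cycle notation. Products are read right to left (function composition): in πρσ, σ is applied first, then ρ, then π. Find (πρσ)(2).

4

Apply the permutations in order: σ(2) = 1, then ρ(1) = 5, then π(5) = 4. So (πρσ)(2) = 4.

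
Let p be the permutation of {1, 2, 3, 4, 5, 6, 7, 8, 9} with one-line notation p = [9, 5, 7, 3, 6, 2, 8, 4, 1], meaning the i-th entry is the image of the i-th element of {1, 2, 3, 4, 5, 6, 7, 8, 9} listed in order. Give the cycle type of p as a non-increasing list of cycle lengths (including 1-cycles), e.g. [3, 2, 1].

The disjoint cycles are (1, 9)(2, 5, 6)(3, 7, 8, 4), with lengths 4, 3, 2 in non-increasing order.

[4, 3, 2]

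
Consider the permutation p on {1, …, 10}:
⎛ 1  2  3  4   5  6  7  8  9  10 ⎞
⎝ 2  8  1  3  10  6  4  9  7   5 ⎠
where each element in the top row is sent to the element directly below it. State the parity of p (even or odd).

In disjoint-cycle form the cycle lengths are 7, 2, 1.
A cycle of length ℓ contributes ℓ−1 transpositions, so p is a product of 6 + 1 = 7 transpositions — odd.

odd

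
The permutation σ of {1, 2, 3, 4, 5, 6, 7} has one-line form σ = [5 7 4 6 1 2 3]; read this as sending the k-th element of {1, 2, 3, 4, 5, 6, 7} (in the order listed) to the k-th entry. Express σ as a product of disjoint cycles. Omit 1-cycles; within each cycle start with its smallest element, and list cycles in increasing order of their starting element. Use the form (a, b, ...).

(1, 5)(2, 7, 3, 4, 6)

Start at 1 and follow images: 1 → 5 → 1, giving the cycle (1, 5).
Repeating from the next unused element and collecting all non-trivial cycles gives (1, 5)(2, 7, 3, 4, 6).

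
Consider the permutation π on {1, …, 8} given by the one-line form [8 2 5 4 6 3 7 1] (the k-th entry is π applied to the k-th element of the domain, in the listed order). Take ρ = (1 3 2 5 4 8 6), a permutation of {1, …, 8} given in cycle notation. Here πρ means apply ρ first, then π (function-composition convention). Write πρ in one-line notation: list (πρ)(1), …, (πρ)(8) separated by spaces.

5 6 2 1 4 8 7 3

Chase each element through ρ then π: 1 → 3 → 5; 2 → 5 → 6; 3 → 2 → 2; 4 → 8 → 1; 5 → 4 → 4; 6 → 1 → 8; 7 → 7 → 7; 8 → 6 → 3.
Collecting the images, πρ = [5 6 2 1 4 8 7 3].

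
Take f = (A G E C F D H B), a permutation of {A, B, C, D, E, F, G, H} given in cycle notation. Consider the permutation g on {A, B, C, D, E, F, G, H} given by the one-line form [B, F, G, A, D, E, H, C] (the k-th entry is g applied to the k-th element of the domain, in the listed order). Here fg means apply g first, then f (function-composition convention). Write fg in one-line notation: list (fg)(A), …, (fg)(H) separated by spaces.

A D E G H C B F

Chase each element through g then f: A → B → A; B → F → D; C → G → E; D → A → G; E → D → H; F → E → C; G → H → B; H → C → F.
Collecting the images, fg = [A D E G H C B F].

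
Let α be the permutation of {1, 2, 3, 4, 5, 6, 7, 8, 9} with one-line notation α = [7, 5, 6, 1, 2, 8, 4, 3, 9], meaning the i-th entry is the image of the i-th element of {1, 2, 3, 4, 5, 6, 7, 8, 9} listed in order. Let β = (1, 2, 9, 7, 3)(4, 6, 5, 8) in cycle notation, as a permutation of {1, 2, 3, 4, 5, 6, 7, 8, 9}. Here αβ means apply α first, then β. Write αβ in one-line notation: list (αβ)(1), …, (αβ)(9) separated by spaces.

For each element, apply α then β: 1 → 7 → 3; 2 → 5 → 8; 3 → 6 → 5; 4 → 1 → 2; 5 → 2 → 9; 6 → 8 → 4; 7 → 4 → 6; 8 → 3 → 1; 9 → 9 → 7.
So αβ in one-line form is 3 8 5 2 9 4 6 1 7.

3 8 5 2 9 4 6 1 7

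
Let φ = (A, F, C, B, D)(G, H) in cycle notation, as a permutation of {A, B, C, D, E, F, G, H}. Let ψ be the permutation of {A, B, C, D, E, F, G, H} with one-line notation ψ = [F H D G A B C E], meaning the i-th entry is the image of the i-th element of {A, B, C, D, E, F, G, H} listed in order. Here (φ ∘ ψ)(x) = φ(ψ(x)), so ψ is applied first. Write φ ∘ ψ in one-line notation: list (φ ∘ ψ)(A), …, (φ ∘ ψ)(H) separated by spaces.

(φ ∘ ψ)(x) = φ(ψ(x)). Computing each image: φ(ψ(A)) = φ(F) = C, φ(ψ(B)) = φ(H) = G, φ(ψ(C)) = φ(D) = A, φ(ψ(D)) = φ(G) = H, φ(ψ(E)) = φ(A) = F, φ(ψ(F)) = φ(B) = D, φ(ψ(G)) = φ(C) = B, φ(ψ(H)) = φ(E) = E.
Hence φ ∘ ψ = [C G A H F D B E].

C G A H F D B E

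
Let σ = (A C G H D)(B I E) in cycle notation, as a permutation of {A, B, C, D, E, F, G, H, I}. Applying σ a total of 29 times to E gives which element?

E lies in the 3-cycle (B I E).
Since the cycle has length 3, σ^29 acts on it the same as σ^2 (29 mod 3 = 2).
Stepping 2 places around the cycle: E → B → I.

I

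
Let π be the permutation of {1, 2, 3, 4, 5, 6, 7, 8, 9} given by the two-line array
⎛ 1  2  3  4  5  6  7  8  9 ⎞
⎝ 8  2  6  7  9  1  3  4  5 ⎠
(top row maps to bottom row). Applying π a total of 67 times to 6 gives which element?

1

Tracing 6 → 1 → … returns to 6 after 6 steps, so 6 lies in a 6-cycle (1 8 4 7 3 6).
Powers repeat with period 6 on this cycle, and 67 mod 6 = 1, so π^67(6) = π^1(6).
Advancing 1 step from 6: 6 → 1.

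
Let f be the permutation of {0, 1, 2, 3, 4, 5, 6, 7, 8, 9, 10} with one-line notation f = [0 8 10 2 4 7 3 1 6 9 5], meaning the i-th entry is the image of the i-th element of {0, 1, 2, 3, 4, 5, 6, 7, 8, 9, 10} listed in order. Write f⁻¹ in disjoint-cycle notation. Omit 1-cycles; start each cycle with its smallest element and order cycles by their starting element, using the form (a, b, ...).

(1, 7, 5, 10, 2, 3, 6, 8)

First write f in disjoint cycles: (1, 8, 6, 3, 2, 10, 5, 7).
The inverse reverses every cycle; in canonical form, f⁻¹ = (1, 7, 5, 10, 2, 3, 6, 8).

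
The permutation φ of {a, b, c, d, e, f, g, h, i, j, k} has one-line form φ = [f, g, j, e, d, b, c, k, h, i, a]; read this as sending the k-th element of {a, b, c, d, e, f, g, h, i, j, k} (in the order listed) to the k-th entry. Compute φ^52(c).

b

Tracing c → j → … returns to c after 9 steps, so c lies in a 9-cycle (a, f, b, g, c, j, i, h, k).
On a 9-cycle, φ^9 is the identity, so φ^52 = φ^7 there (52 ≡ 7 mod 9).
Advancing 7 steps from c: c → j → i → h → k → a → f → b.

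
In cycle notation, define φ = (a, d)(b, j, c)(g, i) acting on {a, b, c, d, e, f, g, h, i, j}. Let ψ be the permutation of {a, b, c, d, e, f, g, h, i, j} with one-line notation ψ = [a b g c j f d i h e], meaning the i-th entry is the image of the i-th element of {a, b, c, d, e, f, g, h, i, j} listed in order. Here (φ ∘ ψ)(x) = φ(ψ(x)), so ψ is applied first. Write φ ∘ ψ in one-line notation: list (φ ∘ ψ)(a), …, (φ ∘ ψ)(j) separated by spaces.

d j i b c f a g h e

(φ ∘ ψ)(x) = φ(ψ(x)). Computing each image: φ(ψ(a)) = φ(a) = d, φ(ψ(b)) = φ(b) = j, φ(ψ(c)) = φ(g) = i, φ(ψ(d)) = φ(c) = b, φ(ψ(e)) = φ(j) = c, φ(ψ(f)) = φ(f) = f, φ(ψ(g)) = φ(d) = a, φ(ψ(h)) = φ(i) = g, φ(ψ(i)) = φ(h) = h, φ(ψ(j)) = φ(e) = e.
Hence φ ∘ ψ = [d j i b c f a g h e].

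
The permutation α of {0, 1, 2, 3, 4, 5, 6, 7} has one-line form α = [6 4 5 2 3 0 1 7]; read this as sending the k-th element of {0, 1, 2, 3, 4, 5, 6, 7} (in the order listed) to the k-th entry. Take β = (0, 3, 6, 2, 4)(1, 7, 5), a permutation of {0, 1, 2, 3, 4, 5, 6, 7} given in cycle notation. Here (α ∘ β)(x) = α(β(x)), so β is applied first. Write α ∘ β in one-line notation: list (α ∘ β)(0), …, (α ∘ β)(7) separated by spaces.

For each element, apply β then α: 0 → 3 → 2; 1 → 7 → 7; 2 → 4 → 3; 3 → 6 → 1; 4 → 0 → 6; 5 → 1 → 4; 6 → 2 → 5; 7 → 5 → 0.
Collecting the images, α ∘ β = [2 7 3 1 6 4 5 0].

2 7 3 1 6 4 5 0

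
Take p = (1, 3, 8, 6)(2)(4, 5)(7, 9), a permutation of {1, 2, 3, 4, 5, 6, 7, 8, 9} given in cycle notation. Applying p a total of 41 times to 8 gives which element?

8 lies in the 4-cycle (1, 3, 8, 6).
On a 4-cycle, p^4 is the identity, so p^41 = p^1 there (41 ≡ 1 mod 4).
Stepping 1 place around the cycle: 8 → 6.

6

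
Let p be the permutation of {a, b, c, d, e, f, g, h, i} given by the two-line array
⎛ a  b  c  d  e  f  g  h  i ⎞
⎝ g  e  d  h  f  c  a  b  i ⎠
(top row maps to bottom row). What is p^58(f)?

b

Tracing f → c → … returns to f after 6 steps, so f lies in a 6-cycle (b e f c d h).
Since the cycle has length 6, p^58 acts on it the same as p^4 (58 mod 6 = 4).
Stepping 4 places around the cycle: f → c → d → h → b.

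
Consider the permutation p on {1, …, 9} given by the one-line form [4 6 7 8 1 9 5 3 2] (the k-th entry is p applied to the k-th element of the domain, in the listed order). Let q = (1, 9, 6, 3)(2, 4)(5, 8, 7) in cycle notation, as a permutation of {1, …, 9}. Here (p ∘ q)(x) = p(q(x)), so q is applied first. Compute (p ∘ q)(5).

3

(p ∘ q)(5) = p(q(5)). q(5) = 8, then p(8) = 3. So (p ∘ q)(5) = 3.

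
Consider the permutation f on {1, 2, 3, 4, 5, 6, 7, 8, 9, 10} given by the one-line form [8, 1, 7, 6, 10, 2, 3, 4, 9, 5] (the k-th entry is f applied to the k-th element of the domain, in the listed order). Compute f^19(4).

Tracing 4 → 6 → … returns to 4 after 5 steps, so 4 lies in a 5-cycle (1 8 4 6 2).
Powers repeat with period 5 on this cycle, and 19 mod 5 = 4, so f^19(4) = f^4(4).
Stepping 4 places around the cycle: 4 → 6 → 2 → 1 → 8.

8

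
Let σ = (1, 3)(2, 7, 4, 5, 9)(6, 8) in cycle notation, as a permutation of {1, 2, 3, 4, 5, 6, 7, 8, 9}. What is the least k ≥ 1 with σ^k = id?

The cycle type of σ is (5, 2, 2).
The order of σ is the least common multiple of its cycle lengths: lcm(5, 2, 2) = 10.

10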